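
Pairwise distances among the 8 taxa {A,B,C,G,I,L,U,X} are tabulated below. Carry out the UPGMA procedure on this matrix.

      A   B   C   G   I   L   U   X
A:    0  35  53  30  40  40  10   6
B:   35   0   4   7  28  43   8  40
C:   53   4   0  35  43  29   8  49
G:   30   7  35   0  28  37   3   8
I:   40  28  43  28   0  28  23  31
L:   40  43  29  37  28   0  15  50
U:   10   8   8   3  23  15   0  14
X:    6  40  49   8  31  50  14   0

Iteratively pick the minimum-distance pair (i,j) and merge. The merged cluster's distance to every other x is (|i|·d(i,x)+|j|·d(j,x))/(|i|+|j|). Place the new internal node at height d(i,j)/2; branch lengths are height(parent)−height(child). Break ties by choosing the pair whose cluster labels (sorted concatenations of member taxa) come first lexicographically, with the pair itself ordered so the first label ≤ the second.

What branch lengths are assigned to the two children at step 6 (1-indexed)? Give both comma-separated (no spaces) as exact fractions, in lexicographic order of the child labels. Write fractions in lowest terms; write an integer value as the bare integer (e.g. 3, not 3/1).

191/16,123/16

step 1: merge (G,U) at d=3; branch lengths G→3/2, U→3/2; new cluster GU
  updated: d(A,GU)=20, d(B,GU)=15/2, d(C,GU)=43/2, d(GU,I)=51/2, d(GU,L)=26, d(GU,X)=11
step 2: merge (B,C) at d=4; branch lengths B→2, C→2; new cluster BC
  updated: d(A,BC)=44, d(BC,GU)=29/2, d(BC,I)=71/2, d(BC,L)=36, d(BC,X)=89/2
step 3: merge (A,X) at d=6; branch lengths A→3, X→3; new cluster AX
  updated: d(AX,BC)=177/4, d(AX,GU)=31/2, d(AX,I)=71/2, d(AX,L)=45
step 4: merge (BC,GU) at d=29/2; branch lengths BC→21/4, GU→23/4; new cluster BCGU
  updated: d(AX,BCGU)=239/8, d(BCGU,I)=61/2, d(BCGU,L)=31
step 5: merge (I,L) at d=28; branch lengths I→14, L→14; new cluster IL
  updated: d(AX,IL)=161/4, d(BCGU,IL)=123/4
step 6: merge (AX,BCGU) at d=239/8; branch lengths AX→191/16, BCGU→123/16; new cluster ABCGUX
  updated: d(ABCGUX,IL)=407/12
step 7: merge (ABCGUX,IL) at d=407/12; branch lengths ABCGUX→97/48, IL→71/24; new cluster ABCGILUX
final tree: (((A:3,X:3):191/16,((B:2,C:2):21/4,(G:3/2,U:3/2):23/4):123/16):97/48,(I:14,L:14):71/24)
total length: 3677/48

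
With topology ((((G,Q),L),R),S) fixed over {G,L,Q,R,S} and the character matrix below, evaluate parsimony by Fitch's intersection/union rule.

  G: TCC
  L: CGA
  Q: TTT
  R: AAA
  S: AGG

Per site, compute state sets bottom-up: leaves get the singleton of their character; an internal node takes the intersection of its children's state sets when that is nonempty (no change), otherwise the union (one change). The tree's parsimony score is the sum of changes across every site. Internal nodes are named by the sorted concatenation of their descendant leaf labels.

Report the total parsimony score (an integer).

8

site 0, node GQ: G={T} ∩ Q={T} → {T} (+0)
site 0, node GLQ: GQ={T} ∪ L={C} → {C,T} (+1)
site 0, node GLQR: GLQ={C,T} ∪ R={A} → {A,C,T} (+1)
site 0, node GLQRS: GLQR={A,C,T} ∩ S={A} → {A} (+0)
site 1, node GQ: G={C} ∪ Q={T} → {C,T} (+1)
site 1, node GLQ: GQ={C,T} ∪ L={G} → {C,G,T} (+1)
site 1, node GLQR: GLQ={C,G,T} ∪ R={A} → {A,C,G,T} (+1)
site 1, node GLQRS: GLQR={A,C,G,T} ∩ S={G} → {G} (+0)
site 2, node GQ: G={C} ∪ Q={T} → {C,T} (+1)
site 2, node GLQ: GQ={C,T} ∪ L={A} → {A,C,T} (+1)
site 2, node GLQR: GLQ={A,C,T} ∩ R={A} → {A} (+0)
site 2, node GLQRS: GLQR={A} ∪ S={G} → {A,G} (+1)
per-site changes: [2, 3, 3]; total = 8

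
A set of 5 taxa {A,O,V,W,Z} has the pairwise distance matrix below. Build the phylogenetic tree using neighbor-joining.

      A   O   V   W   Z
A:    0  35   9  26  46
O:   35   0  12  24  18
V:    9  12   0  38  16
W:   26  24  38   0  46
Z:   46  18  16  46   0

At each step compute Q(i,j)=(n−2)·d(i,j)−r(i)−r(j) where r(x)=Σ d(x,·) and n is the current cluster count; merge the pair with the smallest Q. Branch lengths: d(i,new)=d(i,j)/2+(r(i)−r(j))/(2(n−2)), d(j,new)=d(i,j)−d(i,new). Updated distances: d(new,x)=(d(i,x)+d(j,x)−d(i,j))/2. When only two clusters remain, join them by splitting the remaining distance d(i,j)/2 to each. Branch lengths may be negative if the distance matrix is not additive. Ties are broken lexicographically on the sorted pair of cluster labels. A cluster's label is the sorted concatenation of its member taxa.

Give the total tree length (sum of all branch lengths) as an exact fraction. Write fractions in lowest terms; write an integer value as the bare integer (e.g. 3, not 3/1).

477/8

1. join A+W (d=26, Q=-172) ⇒ AW; edges |A|=10, |W|=16
  updated: d(AW,O)=33/2, d(AW,V)=21/2, d(AW,Z)=33
2. join AW+V (d=21/2, Q=-155/2) ⇒ AVW; edges |AW|=85/8, |V|=-1/8
  updated: d(AVW,O)=9, d(AVW,Z)=77/4
3. join AVW+O (d=9, Q=-185/4) ⇒ AOVW; edges |AVW|=41/8, |O|=31/8
  updated: d(AOVW,Z)=113/8
4. join AOVW+Z (d=113/8) ⇒ AOVWZ; edges |AOVW|=113/16, |Z|=113/16
final tree: ((((A:10,W:16):85/8,V:-1/8):41/8,O:31/8):113/16,Z:113/16)
total length: 477/8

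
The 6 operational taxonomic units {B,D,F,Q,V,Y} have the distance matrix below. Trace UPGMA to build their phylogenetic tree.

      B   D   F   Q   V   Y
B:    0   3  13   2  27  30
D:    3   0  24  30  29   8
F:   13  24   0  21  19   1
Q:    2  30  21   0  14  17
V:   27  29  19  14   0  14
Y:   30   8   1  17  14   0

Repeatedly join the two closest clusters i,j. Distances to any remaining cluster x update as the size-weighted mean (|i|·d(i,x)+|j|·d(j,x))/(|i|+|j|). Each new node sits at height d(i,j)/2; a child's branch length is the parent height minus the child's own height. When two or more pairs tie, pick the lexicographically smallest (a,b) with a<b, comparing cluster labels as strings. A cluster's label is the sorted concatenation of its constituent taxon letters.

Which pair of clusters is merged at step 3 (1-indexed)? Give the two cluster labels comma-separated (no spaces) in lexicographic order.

1. join F+Y (d=1) ⇒ FY; edges |F|=1/2, |Y|=1/2
  updated: d(B,FY)=43/2, d(D,FY)=16, d(FY,Q)=19, d(FY,V)=33/2
2. join B+Q (d=2) ⇒ BQ; edges |B|=1, |Q|=1
  updated: d(BQ,D)=33/2, d(BQ,FY)=81/4, d(BQ,V)=41/2
3. join D+FY (d=16) ⇒ DFY; edges |D|=8, |FY|=15/2
  updated: d(BQ,DFY)=19, d(DFY,V)=62/3
4. join BQ+DFY (d=19) ⇒ BDFQY; edges |BQ|=17/2, |DFY|=3/2
  updated: d(BDFQY,V)=103/5
5. join BDFQY+V (d=103/5) ⇒ BDFQVY; edges |BDFQY|=4/5, |V|=103/10
final tree: (((B:1,Q:1):17/2,(D:8,(F:1/2,Y:1/2):15/2):3/2):4/5,V:103/10)
total length: 198/5

D,FY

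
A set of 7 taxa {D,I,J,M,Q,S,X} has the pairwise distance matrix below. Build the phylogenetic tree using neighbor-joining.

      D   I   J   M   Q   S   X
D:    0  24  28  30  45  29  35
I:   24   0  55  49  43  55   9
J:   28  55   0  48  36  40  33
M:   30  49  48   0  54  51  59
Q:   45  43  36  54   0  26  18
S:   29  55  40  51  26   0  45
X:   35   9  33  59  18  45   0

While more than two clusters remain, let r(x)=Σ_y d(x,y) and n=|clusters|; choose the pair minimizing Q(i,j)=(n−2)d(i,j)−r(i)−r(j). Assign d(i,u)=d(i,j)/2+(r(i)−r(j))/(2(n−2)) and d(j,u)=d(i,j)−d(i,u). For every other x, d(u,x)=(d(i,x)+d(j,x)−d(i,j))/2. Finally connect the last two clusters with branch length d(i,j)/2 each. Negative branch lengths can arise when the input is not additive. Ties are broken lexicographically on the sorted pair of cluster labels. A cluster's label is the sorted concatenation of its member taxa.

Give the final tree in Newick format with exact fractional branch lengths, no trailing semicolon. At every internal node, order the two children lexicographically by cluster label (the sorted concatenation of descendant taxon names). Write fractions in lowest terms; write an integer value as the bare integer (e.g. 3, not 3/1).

1. join I+X (d=9, Q=-389) ⇒ IX; edges |I|=81/10, |X|=9/10
  updated: d(D,IX)=25, d(IX,J)=79/2, d(IX,M)=99/2, d(IX,Q)=26, d(IX,S)=91/2
2. join Q+S (d=26, Q=-549/2) ⇒ QS; edges |Q|=199/16, |S|=217/16
  updated: d(D,QS)=24, d(IX,QS)=91/4, d(J,QS)=25, d(M,QS)=79/2
3. join D+M (d=30, Q=-184) ⇒ DM; edges |D|=5, |M|=25
  updated: d(DM,IX)=89/4, d(DM,J)=23, d(DM,QS)=67/4
4. join DM+J (d=23, Q=-207/2) ⇒ DJM; edges |DM|=41/8, |J|=143/8
  updated: d(DJM,IX)=155/8, d(DJM,QS)=75/8
5. join DJM+IX (d=155/8, Q=-103/2) ⇒ DIJMX; edges |DJM|=3, |IX|=131/8
  updated: d(DIJMX,QS)=51/8
6. join DIJMX+QS (d=51/8) ⇒ DIJMQSX; edges |DIJMX|=51/16, |QS|=51/16
final tree: ((((D:5,M:25):41/8,J:143/8):3,(I:81/10,X:9/10):131/8):51/16,(Q:199/16,S:217/16):51/16)
total length: 455/4

((((D:5,M:25):41/8,J:143/8):3,(I:81/10,X:9/10):131/8):51/16,(Q:199/16,S:217/16):51/16)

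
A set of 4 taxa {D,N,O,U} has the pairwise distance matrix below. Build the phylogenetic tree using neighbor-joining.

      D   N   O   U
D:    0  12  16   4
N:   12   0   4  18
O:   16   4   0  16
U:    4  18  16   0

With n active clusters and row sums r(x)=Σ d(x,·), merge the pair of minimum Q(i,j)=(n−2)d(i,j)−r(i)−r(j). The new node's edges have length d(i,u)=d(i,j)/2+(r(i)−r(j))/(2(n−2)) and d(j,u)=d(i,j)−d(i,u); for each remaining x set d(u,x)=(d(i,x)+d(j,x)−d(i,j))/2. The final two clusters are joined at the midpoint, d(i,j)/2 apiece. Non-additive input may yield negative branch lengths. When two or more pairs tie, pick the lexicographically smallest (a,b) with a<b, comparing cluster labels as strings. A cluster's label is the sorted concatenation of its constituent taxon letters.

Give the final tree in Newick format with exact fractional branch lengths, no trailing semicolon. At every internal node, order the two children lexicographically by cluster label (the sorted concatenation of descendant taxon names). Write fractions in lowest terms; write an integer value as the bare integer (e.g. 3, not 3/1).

1. join D+U (d=4, Q=-62) ⇒ DU; edges |D|=1/2, |U|=7/2
  updated: d(DU,N)=13, d(DU,O)=14
2. join DU+N (d=13, Q=-31) ⇒ DNU; edges |DU|=23/2, |N|=3/2
  updated: d(DNU,O)=5/2
3. join DNU+O (d=5/2) ⇒ DNOU; edges |DNU|=5/4, |O|=5/4
final tree: (((D:1/2,U:7/2):23/2,N:3/2):5/4,O:5/4)
total length: 39/2

(((D:1/2,U:7/2):23/2,N:3/2):5/4,O:5/4)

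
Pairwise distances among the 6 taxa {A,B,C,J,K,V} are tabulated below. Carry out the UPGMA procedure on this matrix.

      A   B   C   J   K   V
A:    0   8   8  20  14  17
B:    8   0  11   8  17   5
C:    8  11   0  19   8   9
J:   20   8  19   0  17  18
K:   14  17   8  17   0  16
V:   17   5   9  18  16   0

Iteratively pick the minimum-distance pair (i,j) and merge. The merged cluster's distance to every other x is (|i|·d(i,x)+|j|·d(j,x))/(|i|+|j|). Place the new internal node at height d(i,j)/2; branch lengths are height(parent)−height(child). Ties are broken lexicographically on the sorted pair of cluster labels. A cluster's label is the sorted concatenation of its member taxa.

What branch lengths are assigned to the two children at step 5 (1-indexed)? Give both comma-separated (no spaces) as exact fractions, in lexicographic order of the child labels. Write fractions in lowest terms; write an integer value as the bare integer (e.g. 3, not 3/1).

iteration 1: select B,V (d=5); attach at lengths (5/2, 5/2); label the merged cluster BV
  updated: d(A,BV)=25/2, d(BV,C)=10, d(BV,J)=13, d(BV,K)=33/2
iteration 2: select A,C (d=8); attach at lengths (4, 4); label the merged cluster AC
  updated: d(AC,BV)=45/4, d(AC,J)=39/2, d(AC,K)=11
iteration 3: select AC,K (d=11); attach at lengths (3/2, 11/2); label the merged cluster ACK
  updated: d(ACK,BV)=13, d(ACK,J)=56/3
iteration 4: select ACK,BV (d=13); attach at lengths (1, 4); label the merged cluster ABCKV
  updated: d(ABCKV,J)=82/5
iteration 5: select ABCKV,J (d=82/5); attach at lengths (17/10, 41/5); label the merged cluster ABCJKV
final tree: ((((A:4,C:4):3/2,K:11/2):1,(B:5/2,V:5/2):4):17/10,J:41/5)
total length: 349/10

17/10,41/5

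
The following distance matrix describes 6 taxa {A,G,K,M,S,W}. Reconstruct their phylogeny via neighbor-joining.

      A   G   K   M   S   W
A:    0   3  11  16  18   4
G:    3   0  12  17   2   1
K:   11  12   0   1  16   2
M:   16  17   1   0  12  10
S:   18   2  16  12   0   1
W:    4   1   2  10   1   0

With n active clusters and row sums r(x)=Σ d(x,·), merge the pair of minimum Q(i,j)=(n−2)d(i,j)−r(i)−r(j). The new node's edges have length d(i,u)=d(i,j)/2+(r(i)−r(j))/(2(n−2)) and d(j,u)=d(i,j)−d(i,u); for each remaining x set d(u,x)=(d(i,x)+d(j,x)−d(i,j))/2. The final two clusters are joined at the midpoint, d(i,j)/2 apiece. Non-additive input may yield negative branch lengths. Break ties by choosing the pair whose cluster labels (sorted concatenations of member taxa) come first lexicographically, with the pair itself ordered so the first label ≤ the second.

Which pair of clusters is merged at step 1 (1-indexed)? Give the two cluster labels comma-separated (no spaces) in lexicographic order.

K,M

1. join K+M (d=1, Q=-94) ⇒ KM; edges |K|=-5/4, |M|=9/4
  updated: d(A,KM)=13, d(G,KM)=14, d(KM,S)=27/2, d(KM,W)=11/2
2. join A+G (d=3, Q=-49) ⇒ AG; edges |A|=9/2, |G|=-3/2
  updated: d(AG,KM)=12, d(AG,S)=17/2, d(AG,W)=1
3. join AG+KM (d=12, Q=-57/2) ⇒ AGKM; edges |AG|=29/8, |KM|=67/8
  updated: d(AGKM,S)=5, d(AGKM,W)=-11/4
4. join AGKM+S (d=5, Q=-13/4) ⇒ AGKMS; edges |AGKM|=5/8, |S|=35/8
  updated: d(AGKMS,W)=-27/8
5. join AGKMS+W (d=-27/8) ⇒ AGKMSW; edges |AGKMS|=-27/16, |W|=-27/16
final tree: ((((A:9/2,G:-3/2):29/8,(K:-5/4,M:9/4):67/8):5/8,S:35/8):-27/16,W:-27/16)
total length: 141/8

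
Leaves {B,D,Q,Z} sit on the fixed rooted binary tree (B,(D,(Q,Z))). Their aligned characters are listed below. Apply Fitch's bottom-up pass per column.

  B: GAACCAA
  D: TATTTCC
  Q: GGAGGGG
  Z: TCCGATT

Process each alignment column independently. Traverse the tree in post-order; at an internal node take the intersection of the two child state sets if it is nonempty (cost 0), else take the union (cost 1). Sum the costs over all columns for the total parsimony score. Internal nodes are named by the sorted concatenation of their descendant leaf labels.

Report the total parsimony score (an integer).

QZ@0: {G} ∪ {T} = {G,T} (union, +1)
DQZ@0: {T} ∩ {G,T} = {T} (intersection, +0)
BDQZ@0: {G} ∪ {T} = {G,T} (union, +1)
QZ@1: {G} ∪ {C} = {C,G} (union, +1)
DQZ@1: {A} ∪ {C,G} = {A,C,G} (union, +1)
BDQZ@1: {A} ∩ {A,C,G} = {A} (intersection, +0)
QZ@2: {A} ∪ {C} = {A,C} (union, +1)
DQZ@2: {T} ∪ {A,C} = {A,C,T} (union, +1)
BDQZ@2: {A} ∩ {A,C,T} = {A} (intersection, +0)
QZ@3: {G} ∩ {G} = {G} (intersection, +0)
DQZ@3: {T} ∪ {G} = {G,T} (union, +1)
BDQZ@3: {C} ∪ {G,T} = {C,G,T} (union, +1)
QZ@4: {G} ∪ {A} = {A,G} (union, +1)
DQZ@4: {T} ∪ {A,G} = {A,G,T} (union, +1)
BDQZ@4: {C} ∪ {A,G,T} = {A,C,G,T} (union, +1)
QZ@5: {G} ∪ {T} = {G,T} (union, +1)
DQZ@5: {C} ∪ {G,T} = {C,G,T} (union, +1)
BDQZ@5: {A} ∪ {C,G,T} = {A,C,G,T} (union, +1)
QZ@6: {G} ∪ {T} = {G,T} (union, +1)
DQZ@6: {C} ∪ {G,T} = {C,G,T} (union, +1)
BDQZ@6: {A} ∪ {C,G,T} = {A,C,G,T} (union, +1)
per-site changes: [2, 2, 2, 2, 3, 3, 3]; total = 17

17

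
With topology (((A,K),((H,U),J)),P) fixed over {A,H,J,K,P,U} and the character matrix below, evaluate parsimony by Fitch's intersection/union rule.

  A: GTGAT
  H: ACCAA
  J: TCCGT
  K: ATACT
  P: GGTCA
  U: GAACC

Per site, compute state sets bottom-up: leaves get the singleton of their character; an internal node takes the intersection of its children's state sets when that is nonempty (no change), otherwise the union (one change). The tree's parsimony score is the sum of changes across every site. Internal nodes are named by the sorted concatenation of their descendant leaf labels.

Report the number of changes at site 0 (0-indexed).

3

site 0, node AK: A={G} ∪ K={A} → {A,G} (+1)
site 0, node HU: H={A} ∪ U={G} → {A,G} (+1)
site 0, node HJU: HU={A,G} ∪ J={T} → {A,G,T} (+1)
site 0, node AHJKU: AK={A,G} ∩ HJU={A,G,T} → {A,G} (+0)
site 0, node AHJKPU: AHJKU={A,G} ∩ P={G} → {G} (+0)
site 1, node AK: A={T} ∩ K={T} → {T} (+0)
site 1, node HU: H={C} ∪ U={A} → {A,C} (+1)
site 1, node HJU: HU={A,C} ∩ J={C} → {C} (+0)
site 1, node AHJKU: AK={T} ∪ HJU={C} → {C,T} (+1)
site 1, node AHJKPU: AHJKU={C,T} ∪ P={G} → {C,G,T} (+1)
site 2, node AK: A={G} ∪ K={A} → {A,G} (+1)
site 2, node HU: H={C} ∪ U={A} → {A,C} (+1)
site 2, node HJU: HU={A,C} ∩ J={C} → {C} (+0)
site 2, node AHJKU: AK={A,G} ∪ HJU={C} → {A,C,G} (+1)
site 2, node AHJKPU: AHJKU={A,C,G} ∪ P={T} → {A,C,G,T} (+1)
site 3, node AK: A={A} ∪ K={C} → {A,C} (+1)
site 3, node HU: H={A} ∪ U={C} → {A,C} (+1)
site 3, node HJU: HU={A,C} ∪ J={G} → {A,C,G} (+1)
site 3, node AHJKU: AK={A,C} ∩ HJU={A,C,G} → {A,C} (+0)
site 3, node AHJKPU: AHJKU={A,C} ∩ P={C} → {C} (+0)
site 4, node AK: A={T} ∩ K={T} → {T} (+0)
site 4, node HU: H={A} ∪ U={C} → {A,C} (+1)
site 4, node HJU: HU={A,C} ∪ J={T} → {A,C,T} (+1)
site 4, node AHJKU: AK={T} ∩ HJU={A,C,T} → {T} (+0)
site 4, node AHJKPU: AHJKU={T} ∪ P={A} → {A,T} (+1)
per-site changes: [3, 3, 4, 3, 3]; total = 16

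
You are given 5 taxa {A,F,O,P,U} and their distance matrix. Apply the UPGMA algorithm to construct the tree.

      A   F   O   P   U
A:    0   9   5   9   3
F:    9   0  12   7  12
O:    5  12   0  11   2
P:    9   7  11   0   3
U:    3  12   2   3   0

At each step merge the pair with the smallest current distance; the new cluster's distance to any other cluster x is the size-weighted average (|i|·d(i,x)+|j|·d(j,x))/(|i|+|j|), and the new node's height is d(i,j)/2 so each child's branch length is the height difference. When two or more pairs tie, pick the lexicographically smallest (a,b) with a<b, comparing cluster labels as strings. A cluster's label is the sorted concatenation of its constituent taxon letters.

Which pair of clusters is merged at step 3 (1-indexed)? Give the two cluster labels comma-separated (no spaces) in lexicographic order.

step 1: merge (O,U) at d=2; branch lengths O→1, U→1; new cluster OU
  updated: d(A,OU)=4, d(F,OU)=12, d(OU,P)=7
step 2: merge (A,OU) at d=4; branch lengths A→2, OU→1; new cluster AOU
  updated: d(AOU,F)=11, d(AOU,P)=23/3
step 3: merge (F,P) at d=7; branch lengths F→7/2, P→7/2; new cluster FP
  updated: d(AOU,FP)=28/3
step 4: merge (AOU,FP) at d=28/3; branch lengths AOU→8/3, FP→7/6; new cluster AFOPU
final tree: ((A:2,(O:1,U:1):1):8/3,(F:7/2,P:7/2):7/6)
total length: 95/6

F,P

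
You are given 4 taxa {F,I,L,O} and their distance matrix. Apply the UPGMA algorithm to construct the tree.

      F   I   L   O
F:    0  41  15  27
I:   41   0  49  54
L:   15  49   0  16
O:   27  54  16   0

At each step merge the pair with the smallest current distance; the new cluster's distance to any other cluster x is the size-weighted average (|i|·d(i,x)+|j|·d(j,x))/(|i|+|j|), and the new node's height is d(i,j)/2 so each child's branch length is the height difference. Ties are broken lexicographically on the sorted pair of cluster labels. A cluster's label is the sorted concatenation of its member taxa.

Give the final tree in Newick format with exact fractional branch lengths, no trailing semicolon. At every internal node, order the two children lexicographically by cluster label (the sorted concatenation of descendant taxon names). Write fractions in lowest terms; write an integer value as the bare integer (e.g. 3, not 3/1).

iteration 1: select F,L (d=15); attach at lengths (15/2, 15/2); label the merged cluster FL
  updated: d(FL,I)=45, d(FL,O)=43/2
iteration 2: select FL,O (d=43/2); attach at lengths (13/4, 43/4); label the merged cluster FLO
  updated: d(FLO,I)=48
iteration 3: select FLO,I (d=48); attach at lengths (53/4, 24); label the merged cluster FILO
final tree: (((F:15/2,L:15/2):13/4,O:43/4):53/4,I:24)
total length: 265/4

(((F:15/2,L:15/2):13/4,O:43/4):53/4,I:24)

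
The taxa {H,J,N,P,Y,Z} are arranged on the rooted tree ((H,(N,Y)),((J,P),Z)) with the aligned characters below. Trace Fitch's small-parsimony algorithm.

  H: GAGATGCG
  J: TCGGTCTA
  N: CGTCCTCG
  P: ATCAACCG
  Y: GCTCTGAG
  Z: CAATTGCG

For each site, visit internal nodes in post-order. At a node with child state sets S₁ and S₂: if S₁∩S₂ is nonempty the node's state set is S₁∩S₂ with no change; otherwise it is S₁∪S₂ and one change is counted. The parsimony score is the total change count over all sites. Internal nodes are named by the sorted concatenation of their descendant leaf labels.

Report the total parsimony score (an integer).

site 0, node NY: N={C} ∪ Y={G} → {C,G} (+1)
site 0, node HNY: H={G} ∩ NY={C,G} → {G} (+0)
site 0, node JP: J={T} ∪ P={A} → {A,T} (+1)
site 0, node JPZ: JP={A,T} ∪ Z={C} → {A,C,T} (+1)
site 0, node HJNPYZ: HNY={G} ∪ JPZ={A,C,T} → {A,C,G,T} (+1)
site 1, node NY: N={G} ∪ Y={C} → {C,G} (+1)
site 1, node HNY: H={A} ∪ NY={C,G} → {A,C,G} (+1)
site 1, node JP: J={C} ∪ P={T} → {C,T} (+1)
site 1, node JPZ: JP={C,T} ∪ Z={A} → {A,C,T} (+1)
site 1, node HJNPYZ: HNY={A,C,G} ∩ JPZ={A,C,T} → {A,C} (+0)
site 2, node NY: N={T} ∩ Y={T} → {T} (+0)
site 2, node HNY: H={G} ∪ NY={T} → {G,T} (+1)
site 2, node JP: J={G} ∪ P={C} → {C,G} (+1)
site 2, node JPZ: JP={C,G} ∪ Z={A} → {A,C,G} (+1)
site 2, node HJNPYZ: HNY={G,T} ∩ JPZ={A,C,G} → {G} (+0)
site 3, node NY: N={C} ∩ Y={C} → {C} (+0)
site 3, node HNY: H={A} ∪ NY={C} → {A,C} (+1)
site 3, node JP: J={G} ∪ P={A} → {A,G} (+1)
site 3, node JPZ: JP={A,G} ∪ Z={T} → {A,G,T} (+1)
site 3, node HJNPYZ: HNY={A,C} ∩ JPZ={A,G,T} → {A} (+0)
site 4, node NY: N={C} ∪ Y={T} → {C,T} (+1)
site 4, node HNY: H={T} ∩ NY={C,T} → {T} (+0)
site 4, node JP: J={T} ∪ P={A} → {A,T} (+1)
site 4, node JPZ: JP={A,T} ∩ Z={T} → {T} (+0)
site 4, node HJNPYZ: HNY={T} ∩ JPZ={T} → {T} (+0)
site 5, node NY: N={T} ∪ Y={G} → {G,T} (+1)
site 5, node HNY: H={G} ∩ NY={G,T} → {G} (+0)
site 5, node JP: J={C} ∩ P={C} → {C} (+0)
site 5, node JPZ: JP={C} ∪ Z={G} → {C,G} (+1)
site 5, node HJNPYZ: HNY={G} ∩ JPZ={C,G} → {G} (+0)
site 6, node NY: N={C} ∪ Y={A} → {A,C} (+1)
site 6, node HNY: H={C} ∩ NY={A,C} → {C} (+0)
site 6, node JP: J={T} ∪ P={C} → {C,T} (+1)
site 6, node JPZ: JP={C,T} ∩ Z={C} → {C} (+0)
site 6, node HJNPYZ: HNY={C} ∩ JPZ={C} → {C} (+0)
site 7, node NY: N={G} ∩ Y={G} → {G} (+0)
site 7, node HNY: H={G} ∩ NY={G} → {G} (+0)
site 7, node JP: J={A} ∪ P={G} → {A,G} (+1)
site 7, node JPZ: JP={A,G} ∩ Z={G} → {G} (+0)
site 7, node HJNPYZ: HNY={G} ∩ JPZ={G} → {G} (+0)
per-site changes: [4, 4, 3, 3, 2, 2, 2, 1]; total = 21

21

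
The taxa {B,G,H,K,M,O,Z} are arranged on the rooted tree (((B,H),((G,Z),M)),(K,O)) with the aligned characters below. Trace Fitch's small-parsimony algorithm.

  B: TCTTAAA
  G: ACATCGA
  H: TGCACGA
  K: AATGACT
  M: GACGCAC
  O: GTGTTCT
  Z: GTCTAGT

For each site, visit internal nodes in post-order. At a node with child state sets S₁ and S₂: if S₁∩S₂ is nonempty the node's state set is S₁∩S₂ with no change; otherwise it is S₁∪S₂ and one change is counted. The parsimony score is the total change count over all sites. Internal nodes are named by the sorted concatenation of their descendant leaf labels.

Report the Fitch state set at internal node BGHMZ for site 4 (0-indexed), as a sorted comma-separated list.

[col 0] BH: children B:{T}, H:{T} ∩→ {T}; cost 0
[col 0] GZ: children G:{A}, Z:{G} ∪→ {A,G}; cost 1
[col 0] GMZ: children GZ:{A,G}, M:{G} ∩→ {G}; cost 0
[col 0] BGHMZ: children BH:{T}, GMZ:{G} ∪→ {G,T}; cost 1
[col 0] KO: children K:{A}, O:{G} ∪→ {A,G}; cost 1
[col 0] BGHKMOZ: children BGHMZ:{G,T}, KO:{A,G} ∩→ {G}; cost 0
[col 1] BH: children B:{C}, H:{G} ∪→ {C,G}; cost 1
[col 1] GZ: children G:{C}, Z:{T} ∪→ {C,T}; cost 1
[col 1] GMZ: children GZ:{C,T}, M:{A} ∪→ {A,C,T}; cost 1
[col 1] BGHMZ: children BH:{C,G}, GMZ:{A,C,T} ∩→ {C}; cost 0
[col 1] KO: children K:{A}, O:{T} ∪→ {A,T}; cost 1
[col 1] BGHKMOZ: children BGHMZ:{C}, KO:{A,T} ∪→ {A,C,T}; cost 1
[col 2] BH: children B:{T}, H:{C} ∪→ {C,T}; cost 1
[col 2] GZ: children G:{A}, Z:{C} ∪→ {A,C}; cost 1
[col 2] GMZ: children GZ:{A,C}, M:{C} ∩→ {C}; cost 0
[col 2] BGHMZ: children BH:{C,T}, GMZ:{C} ∩→ {C}; cost 0
[col 2] KO: children K:{T}, O:{G} ∪→ {G,T}; cost 1
[col 2] BGHKMOZ: children BGHMZ:{C}, KO:{G,T} ∪→ {C,G,T}; cost 1
[col 3] BH: children B:{T}, H:{A} ∪→ {A,T}; cost 1
[col 3] GZ: children G:{T}, Z:{T} ∩→ {T}; cost 0
[col 3] GMZ: children GZ:{T}, M:{G} ∪→ {G,T}; cost 1
[col 3] BGHMZ: children BH:{A,T}, GMZ:{G,T} ∩→ {T}; cost 0
[col 3] KO: children K:{G}, O:{T} ∪→ {G,T}; cost 1
[col 3] BGHKMOZ: children BGHMZ:{T}, KO:{G,T} ∩→ {T}; cost 0
[col 4] BH: children B:{A}, H:{C} ∪→ {A,C}; cost 1
[col 4] GZ: children G:{C}, Z:{A} ∪→ {A,C}; cost 1
[col 4] GMZ: children GZ:{A,C}, M:{C} ∩→ {C}; cost 0
[col 4] BGHMZ: children BH:{A,C}, GMZ:{C} ∩→ {C}; cost 0
[col 4] KO: children K:{A}, O:{T} ∪→ {A,T}; cost 1
[col 4] BGHKMOZ: children BGHMZ:{C}, KO:{A,T} ∪→ {A,C,T}; cost 1
[col 5] BH: children B:{A}, H:{G} ∪→ {A,G}; cost 1
[col 5] GZ: children G:{G}, Z:{G} ∩→ {G}; cost 0
[col 5] GMZ: children GZ:{G}, M:{A} ∪→ {A,G}; cost 1
[col 5] BGHMZ: children BH:{A,G}, GMZ:{A,G} ∩→ {A,G}; cost 0
[col 5] KO: children K:{C}, O:{C} ∩→ {C}; cost 0
[col 5] BGHKMOZ: children BGHMZ:{A,G}, KO:{C} ∪→ {A,C,G}; cost 1
[col 6] BH: children B:{A}, H:{A} ∩→ {A}; cost 0
[col 6] GZ: children G:{A}, Z:{T} ∪→ {A,T}; cost 1
[col 6] GMZ: children GZ:{A,T}, M:{C} ∪→ {A,C,T}; cost 1
[col 6] BGHMZ: children BH:{A}, GMZ:{A,C,T} ∩→ {A}; cost 0
[col 6] KO: children K:{T}, O:{T} ∩→ {T}; cost 0
[col 6] BGHKMOZ: children BGHMZ:{A}, KO:{T} ∪→ {A,T}; cost 1
per-site changes: [3, 5, 4, 3, 4, 3, 3]; total = 25

C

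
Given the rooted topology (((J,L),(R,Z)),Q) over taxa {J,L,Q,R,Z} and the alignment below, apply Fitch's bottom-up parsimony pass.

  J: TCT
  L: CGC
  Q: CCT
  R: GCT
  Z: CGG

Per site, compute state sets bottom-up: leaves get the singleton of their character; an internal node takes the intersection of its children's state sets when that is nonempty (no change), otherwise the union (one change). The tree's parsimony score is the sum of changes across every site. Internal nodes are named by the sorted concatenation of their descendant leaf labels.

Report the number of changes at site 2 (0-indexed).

2

JL@0: {T} ∪ {C} = {C,T} (union, +1)
RZ@0: {G} ∪ {C} = {C,G} (union, +1)
JLRZ@0: {C,T} ∩ {C,G} = {C} (intersection, +0)
JLQRZ@0: {C} ∩ {C} = {C} (intersection, +0)
JL@1: {C} ∪ {G} = {C,G} (union, +1)
RZ@1: {C} ∪ {G} = {C,G} (union, +1)
JLRZ@1: {C,G} ∩ {C,G} = {C,G} (intersection, +0)
JLQRZ@1: {C,G} ∩ {C} = {C} (intersection, +0)
JL@2: {T} ∪ {C} = {C,T} (union, +1)
RZ@2: {T} ∪ {G} = {G,T} (union, +1)
JLRZ@2: {C,T} ∩ {G,T} = {T} (intersection, +0)
JLQRZ@2: {T} ∩ {T} = {T} (intersection, +0)
per-site changes: [2, 2, 2]; total = 6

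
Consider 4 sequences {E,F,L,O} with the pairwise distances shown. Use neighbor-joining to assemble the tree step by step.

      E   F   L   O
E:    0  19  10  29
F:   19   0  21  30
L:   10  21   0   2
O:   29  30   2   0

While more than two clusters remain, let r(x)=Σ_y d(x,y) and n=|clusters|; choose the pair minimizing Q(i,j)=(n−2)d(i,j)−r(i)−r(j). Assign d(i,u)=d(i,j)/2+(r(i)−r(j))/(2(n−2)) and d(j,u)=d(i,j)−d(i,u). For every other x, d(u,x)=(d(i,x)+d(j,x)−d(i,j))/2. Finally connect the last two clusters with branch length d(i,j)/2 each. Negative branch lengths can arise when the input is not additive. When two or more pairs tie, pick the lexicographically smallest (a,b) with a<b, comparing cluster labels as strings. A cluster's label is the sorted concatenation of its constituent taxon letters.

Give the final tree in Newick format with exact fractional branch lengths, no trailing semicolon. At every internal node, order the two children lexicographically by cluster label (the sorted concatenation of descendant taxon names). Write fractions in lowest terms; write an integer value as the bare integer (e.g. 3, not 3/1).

(((E:13/2,F:25/2):12,L:-6):4,O:4)

iteration 1: select E,F (d=19, Q=-90); attach at lengths (13/2, 25/2); label the merged cluster EF
  updated: d(EF,L)=6, d(EF,O)=20
iteration 2: select EF,L (d=6, Q=-28); attach at lengths (12, -6); label the merged cluster EFL
  updated: d(EFL,O)=8
iteration 3: select EFL,O (d=8); attach at lengths (4, 4); label the merged cluster EFLO
final tree: (((E:13/2,F:25/2):12,L:-6):4,O:4)
total length: 33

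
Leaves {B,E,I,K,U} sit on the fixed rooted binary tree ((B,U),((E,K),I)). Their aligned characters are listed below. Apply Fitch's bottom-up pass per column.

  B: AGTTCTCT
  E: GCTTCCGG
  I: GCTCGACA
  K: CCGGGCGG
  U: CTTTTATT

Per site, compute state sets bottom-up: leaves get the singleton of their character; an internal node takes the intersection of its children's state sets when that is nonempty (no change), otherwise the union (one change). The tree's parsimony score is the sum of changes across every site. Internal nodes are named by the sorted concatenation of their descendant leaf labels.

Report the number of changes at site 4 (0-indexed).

site 0, node BU: B={A} ∪ U={C} → {A,C} (+1)
site 0, node EK: E={G} ∪ K={C} → {C,G} (+1)
site 0, node EIK: EK={C,G} ∩ I={G} → {G} (+0)
site 0, node BEIKU: BU={A,C} ∪ EIK={G} → {A,C,G} (+1)
site 1, node BU: B={G} ∪ U={T} → {G,T} (+1)
site 1, node EK: E={C} ∩ K={C} → {C} (+0)
site 1, node EIK: EK={C} ∩ I={C} → {C} (+0)
site 1, node BEIKU: BU={G,T} ∪ EIK={C} → {C,G,T} (+1)
site 2, node BU: B={T} ∩ U={T} → {T} (+0)
site 2, node EK: E={T} ∪ K={G} → {G,T} (+1)
site 2, node EIK: EK={G,T} ∩ I={T} → {T} (+0)
site 2, node BEIKU: BU={T} ∩ EIK={T} → {T} (+0)
site 3, node BU: B={T} ∩ U={T} → {T} (+0)
site 3, node EK: E={T} ∪ K={G} → {G,T} (+1)
site 3, node EIK: EK={G,T} ∪ I={C} → {C,G,T} (+1)
site 3, node BEIKU: BU={T} ∩ EIK={C,G,T} → {T} (+0)
site 4, node BU: B={C} ∪ U={T} → {C,T} (+1)
site 4, node EK: E={C} ∪ K={G} → {C,G} (+1)
site 4, node EIK: EK={C,G} ∩ I={G} → {G} (+0)
site 4, node BEIKU: BU={C,T} ∪ EIK={G} → {C,G,T} (+1)
site 5, node BU: B={T} ∪ U={A} → {A,T} (+1)
site 5, node EK: E={C} ∩ K={C} → {C} (+0)
site 5, node EIK: EK={C} ∪ I={A} → {A,C} (+1)
site 5, node BEIKU: BU={A,T} ∩ EIK={A,C} → {A} (+0)
site 6, node BU: B={C} ∪ U={T} → {C,T} (+1)
site 6, node EK: E={G} ∩ K={G} → {G} (+0)
site 6, node EIK: EK={G} ∪ I={C} → {C,G} (+1)
site 6, node BEIKU: BU={C,T} ∩ EIK={C,G} → {C} (+0)
site 7, node BU: B={T} ∩ U={T} → {T} (+0)
site 7, node EK: E={G} ∩ K={G} → {G} (+0)
site 7, node EIK: EK={G} ∪ I={A} → {A,G} (+1)
site 7, node BEIKU: BU={T} ∪ EIK={A,G} → {A,G,T} (+1)
per-site changes: [3, 2, 1, 2, 3, 2, 2, 2]; total = 17

3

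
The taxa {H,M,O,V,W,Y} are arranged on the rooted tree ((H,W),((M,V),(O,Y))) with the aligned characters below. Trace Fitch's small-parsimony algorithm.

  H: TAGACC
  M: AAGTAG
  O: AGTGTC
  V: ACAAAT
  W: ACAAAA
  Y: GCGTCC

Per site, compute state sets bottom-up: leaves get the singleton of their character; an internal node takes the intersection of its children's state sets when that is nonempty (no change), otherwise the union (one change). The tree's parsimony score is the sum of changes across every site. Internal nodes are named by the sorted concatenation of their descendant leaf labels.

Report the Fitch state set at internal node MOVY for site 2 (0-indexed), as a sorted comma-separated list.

HW@0: {T} ∪ {A} = {A,T} (union, +1)
MV@0: {A} ∩ {A} = {A} (intersection, +0)
OY@0: {A} ∪ {G} = {A,G} (union, +1)
MOVY@0: {A} ∩ {A,G} = {A} (intersection, +0)
HMOVWY@0: {A,T} ∩ {A} = {A} (intersection, +0)
HW@1: {A} ∪ {C} = {A,C} (union, +1)
MV@1: {A} ∪ {C} = {A,C} (union, +1)
OY@1: {G} ∪ {C} = {C,G} (union, +1)
MOVY@1: {A,C} ∩ {C,G} = {C} (intersection, +0)
HMOVWY@1: {A,C} ∩ {C} = {C} (intersection, +0)
HW@2: {G} ∪ {A} = {A,G} (union, +1)
MV@2: {G} ∪ {A} = {A,G} (union, +1)
OY@2: {T} ∪ {G} = {G,T} (union, +1)
MOVY@2: {A,G} ∩ {G,T} = {G} (intersection, +0)
HMOVWY@2: {A,G} ∩ {G} = {G} (intersection, +0)
HW@3: {A} ∩ {A} = {A} (intersection, +0)
MV@3: {T} ∪ {A} = {A,T} (union, +1)
OY@3: {G} ∪ {T} = {G,T} (union, +1)
MOVY@3: {A,T} ∩ {G,T} = {T} (intersection, +0)
HMOVWY@3: {A} ∪ {T} = {A,T} (union, +1)
HW@4: {C} ∪ {A} = {A,C} (union, +1)
MV@4: {A} ∩ {A} = {A} (intersection, +0)
OY@4: {T} ∪ {C} = {C,T} (union, +1)
MOVY@4: {A} ∪ {C,T} = {A,C,T} (union, +1)
HMOVWY@4: {A,C} ∩ {A,C,T} = {A,C} (intersection, +0)
HW@5: {C} ∪ {A} = {A,C} (union, +1)
MV@5: {G} ∪ {T} = {G,T} (union, +1)
OY@5: {C} ∩ {C} = {C} (intersection, +0)
MOVY@5: {G,T} ∪ {C} = {C,G,T} (union, +1)
HMOVWY@5: {A,C} ∩ {C,G,T} = {C} (intersection, +0)
per-site changes: [2, 3, 3, 3, 3, 3]; total = 17

G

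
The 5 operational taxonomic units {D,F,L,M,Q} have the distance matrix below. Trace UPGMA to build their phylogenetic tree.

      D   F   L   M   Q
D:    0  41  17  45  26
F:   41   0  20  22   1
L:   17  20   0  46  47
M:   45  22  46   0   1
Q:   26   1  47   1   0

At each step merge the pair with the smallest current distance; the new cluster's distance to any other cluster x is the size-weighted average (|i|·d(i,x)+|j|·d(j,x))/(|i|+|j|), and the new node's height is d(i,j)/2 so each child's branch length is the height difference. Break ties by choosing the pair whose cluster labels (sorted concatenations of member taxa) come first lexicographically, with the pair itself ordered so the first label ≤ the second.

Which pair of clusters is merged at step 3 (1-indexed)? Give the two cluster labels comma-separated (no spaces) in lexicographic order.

D,L

step 1: merge (F,Q) at d=1; branch lengths F→1/2, Q→1/2; new cluster FQ
  updated: d(D,FQ)=67/2, d(FQ,L)=67/2, d(FQ,M)=23/2
step 2: merge (FQ,M) at d=23/2; branch lengths FQ→21/4, M→23/4; new cluster FMQ
  updated: d(D,FMQ)=112/3, d(FMQ,L)=113/3
step 3: merge (D,L) at d=17; branch lengths D→17/2, L→17/2; new cluster DL
  updated: d(DL,FMQ)=75/2
step 4: merge (DL,FMQ) at d=75/2; branch lengths DL→41/4, FMQ→13; new cluster DFLMQ
final tree: ((D:17/2,L:17/2):41/4,((F:1/2,Q:1/2):21/4,M:23/4):13)
total length: 209/4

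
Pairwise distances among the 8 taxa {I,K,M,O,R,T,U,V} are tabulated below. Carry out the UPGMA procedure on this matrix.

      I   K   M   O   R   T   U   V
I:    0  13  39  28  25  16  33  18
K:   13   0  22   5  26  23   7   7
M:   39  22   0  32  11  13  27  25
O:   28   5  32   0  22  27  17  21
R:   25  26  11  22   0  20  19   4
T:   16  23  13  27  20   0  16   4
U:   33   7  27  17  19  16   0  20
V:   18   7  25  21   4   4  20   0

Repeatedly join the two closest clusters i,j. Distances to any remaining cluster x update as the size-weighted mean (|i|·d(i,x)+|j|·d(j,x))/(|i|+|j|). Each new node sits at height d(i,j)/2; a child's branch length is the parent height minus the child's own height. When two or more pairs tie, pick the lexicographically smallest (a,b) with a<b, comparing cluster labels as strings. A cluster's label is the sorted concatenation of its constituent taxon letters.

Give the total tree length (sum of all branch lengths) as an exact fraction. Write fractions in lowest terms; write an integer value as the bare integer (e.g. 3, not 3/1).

1. join R+V (d=4) ⇒ RV; edges |R|=2, |V|=2
  updated: d(I,RV)=43/2, d(K,RV)=33/2, d(M,RV)=18, d(O,RV)=43/2, d(RV,T)=12, d(RV,U)=39/2
2. join K+O (d=5) ⇒ KO; edges |K|=5/2, |O|=5/2
  updated: d(I,KO)=41/2, d(KO,M)=27, d(KO,RV)=19, d(KO,T)=25, d(KO,U)=12
3. join KO+U (d=12) ⇒ KOU; edges |KO|=7/2, |U|=6
  updated: d(I,KOU)=74/3, d(KOU,M)=27, d(KOU,RV)=115/6, d(KOU,T)=22
4. join RV+T (d=12) ⇒ RTV; edges |RV|=4, |T|=6
  updated: d(I,RTV)=59/3, d(KOU,RTV)=181/9, d(M,RTV)=49/3
5. join M+RTV (d=49/3) ⇒ MRTV; edges |M|=49/6, |RTV|=13/6
  updated: d(I,MRTV)=49/2, d(KOU,MRTV)=131/6
6. join KOU+MRTV (d=131/6) ⇒ KMORTUV; edges |KOU|=59/12, |MRTV|=11/4
  updated: d(I,KMORTUV)=172/7
7. join I+KMORTUV (d=172/7) ⇒ IKMORTUV; edges |I|=86/7, |KMORTUV|=115/84
final tree: (I:86/7,(((K:5/2,O:5/2):7/2,U:6):59/12,(M:49/6,((R:2,V:2):4,T:6):13/6):11/4):115/84)
total length: 5053/84

5053/84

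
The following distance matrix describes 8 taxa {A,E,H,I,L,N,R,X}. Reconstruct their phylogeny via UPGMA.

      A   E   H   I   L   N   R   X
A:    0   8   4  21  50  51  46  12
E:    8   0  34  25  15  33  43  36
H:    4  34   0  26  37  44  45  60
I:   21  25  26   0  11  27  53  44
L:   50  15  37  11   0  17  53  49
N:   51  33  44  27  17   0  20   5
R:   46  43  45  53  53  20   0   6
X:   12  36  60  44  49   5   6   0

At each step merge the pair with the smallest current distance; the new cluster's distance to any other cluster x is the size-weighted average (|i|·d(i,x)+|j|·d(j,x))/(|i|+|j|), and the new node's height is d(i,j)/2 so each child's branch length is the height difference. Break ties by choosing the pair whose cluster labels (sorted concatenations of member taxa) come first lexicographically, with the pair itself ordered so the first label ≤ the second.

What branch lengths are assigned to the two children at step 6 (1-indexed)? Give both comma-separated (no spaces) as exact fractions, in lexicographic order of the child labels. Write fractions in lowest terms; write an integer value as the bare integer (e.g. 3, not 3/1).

38/3,14/3

1. join A+H (d=4) ⇒ AH; edges |A|=2, |H|=2
  updated: d(AH,E)=21, d(AH,I)=47/2, d(AH,L)=87/2, d(AH,N)=95/2, d(AH,R)=91/2, d(AH,X)=36
2. join N+X (d=5) ⇒ NX; edges |N|=5/2, |X|=5/2
  updated: d(AH,NX)=167/4, d(E,NX)=69/2, d(I,NX)=71/2, d(L,NX)=33, d(NX,R)=13
3. join I+L (d=11) ⇒ IL; edges |I|=11/2, |L|=11/2
  updated: d(AH,IL)=67/2, d(E,IL)=20, d(IL,NX)=137/4, d(IL,R)=53
4. join NX+R (d=13) ⇒ NRX; edges |NX|=4, |R|=13/2
  updated: d(AH,NRX)=43, d(E,NRX)=112/3, d(IL,NRX)=81/2
5. join E+IL (d=20) ⇒ EIL; edges |E|=10, |IL|=9/2
  updated: d(AH,EIL)=88/3, d(EIL,NRX)=355/9
6. join AH+EIL (d=88/3) ⇒ AEHIL; edges |AH|=38/3, |EIL|=14/3
  updated: d(AEHIL,NRX)=613/15
7. join AEHIL+NRX (d=613/15) ⇒ AEHILNRX; edges |AEHIL|=173/30, |NRX|=209/15
final tree: (((A:2,H:2):38/3,(E:10,(I:11/2,L:11/2):9/2):14/3):173/30,((N:5/2,X:5/2):4,R:13/2):209/15)
total length: 2461/30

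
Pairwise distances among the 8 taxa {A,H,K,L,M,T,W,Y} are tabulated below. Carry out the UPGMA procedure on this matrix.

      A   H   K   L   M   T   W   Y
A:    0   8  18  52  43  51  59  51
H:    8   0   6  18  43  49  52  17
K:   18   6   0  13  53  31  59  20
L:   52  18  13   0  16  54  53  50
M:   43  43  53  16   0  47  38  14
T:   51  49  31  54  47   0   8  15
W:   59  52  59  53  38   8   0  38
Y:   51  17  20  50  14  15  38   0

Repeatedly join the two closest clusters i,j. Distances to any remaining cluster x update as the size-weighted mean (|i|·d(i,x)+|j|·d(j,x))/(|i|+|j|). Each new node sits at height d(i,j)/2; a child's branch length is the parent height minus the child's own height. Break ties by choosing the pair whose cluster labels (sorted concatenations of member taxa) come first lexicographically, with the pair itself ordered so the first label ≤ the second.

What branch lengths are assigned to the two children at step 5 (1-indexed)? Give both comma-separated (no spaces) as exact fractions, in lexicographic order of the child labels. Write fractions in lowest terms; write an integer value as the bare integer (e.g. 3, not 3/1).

22/3,83/6

step 1: merge (H,K) at d=6; branch lengths H→3, K→3; new cluster HK
  updated: d(A,HK)=13, d(HK,L)=31/2, d(HK,M)=48, d(HK,T)=40, d(HK,W)=111/2, d(HK,Y)=37/2
step 2: merge (T,W) at d=8; branch lengths T→4, W→4; new cluster TW
  updated: d(A,TW)=55, d(HK,TW)=191/4, d(L,TW)=107/2, d(M,TW)=85/2, d(TW,Y)=53/2
step 3: merge (A,HK) at d=13; branch lengths A→13/2, HK→7/2; new cluster AHK
  updated: d(AHK,L)=83/3, d(AHK,M)=139/3, d(AHK,TW)=301/6, d(AHK,Y)=88/3
step 4: merge (M,Y) at d=14; branch lengths M→7, Y→7; new cluster MY
  updated: d(AHK,MY)=227/6, d(L,MY)=33, d(MY,TW)=69/2
step 5: merge (AHK,L) at d=83/3; branch lengths AHK→22/3, L→83/6; new cluster AHKL
  updated: d(AHKL,MY)=293/8, d(AHKL,TW)=51
step 6: merge (MY,TW) at d=69/2; branch lengths MY→41/4, TW→53/4; new cluster MTWY
  updated: d(AHKL,MTWY)=701/16
step 7: merge (AHKL,MTWY) at d=701/16; branch lengths AHKL→775/96, MTWY→149/32; new cluster AHKLMTWY
final tree: (((A:13/2,(H:3,K:3):7/2):22/3,L:83/6):775/96,((M:7,Y:7):41/4,(T:4,W:4):53/4):149/32)
total length: 4579/48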